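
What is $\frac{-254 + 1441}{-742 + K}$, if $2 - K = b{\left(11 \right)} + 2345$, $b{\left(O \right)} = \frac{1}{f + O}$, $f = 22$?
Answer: $- \frac{39171}{101806} \approx -0.38476$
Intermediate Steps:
$b{\left(O \right)} = \frac{1}{22 + O}$
$K = - \frac{77320}{33}$ ($K = 2 - \left(\frac{1}{22 + 11} + 2345\right) = 2 - \left(\frac{1}{33} + 2345\right) = 2 - \frac{77386}{33} = - \frac{77320}{33} \approx -2343.0$)
$\frac{-254 + 1441}{-742 + K} = \frac{-254 + 1441}{-742 - \frac{77320}{33}} = \frac{1187}{- \frac{101806}{33}} = 1187 \left(- \frac{33}{101806}\right) = - \frac{39171}{101806}$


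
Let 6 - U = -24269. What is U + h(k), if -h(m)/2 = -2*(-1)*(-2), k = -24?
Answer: 24283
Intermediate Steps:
U = 24275 (U = 6 - 1*(-24269) = 6 + 24269 = 24275)
h(m) = 8 (h(m) = -2*(-2*(-1))*(-2) = -4*(-2) = -2*(-4) = 8)
U + h(k) = 24275 + 8 = 24283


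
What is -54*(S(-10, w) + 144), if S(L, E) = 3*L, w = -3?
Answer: -6156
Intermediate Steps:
-54*(S(-10, w) + 144) = -54*(3*(-10) + 144) = -54*(-30 + 144) = -54*114 = -6156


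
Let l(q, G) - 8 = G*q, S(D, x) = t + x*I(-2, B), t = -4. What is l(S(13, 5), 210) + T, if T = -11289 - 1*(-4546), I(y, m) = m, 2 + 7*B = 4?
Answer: -7275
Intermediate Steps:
B = 2/7 (B = -2/7 + (⅐)*4 = -2/7 + 4/7 = 2/7 ≈ 0.28571)
S(D, x) = -4 + 2*x/7 (S(D, x) = -4 + x*(2/7) = -4 + 2*x/7)
T = -6743 (T = -11289 + 4546 = -6743)
l(q, G) = 8 + G*q
l(S(13, 5), 210) + T = (8 + 210*(-4 + (2/7)*5)) - 6743 = (8 + 210*(-4 + 10/7)) - 6743 = (8 + 210*(-18/7)) - 6743 = (8 - 540) - 6743 = -532 - 6743 = -7275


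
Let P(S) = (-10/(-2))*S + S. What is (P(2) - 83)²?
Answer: 5041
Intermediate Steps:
P(S) = 6*S (P(S) = (-10*(-½))*S + S = 5*S + S = 6*S)
(P(2) - 83)² = (6*2 - 83)² = (12 - 83)² = (-71)² = 5041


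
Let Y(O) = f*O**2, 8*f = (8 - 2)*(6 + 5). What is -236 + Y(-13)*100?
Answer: 139189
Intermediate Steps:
f = 33/4 (f = ((8 - 2)*(6 + 5))/8 = (6*11)/8 = (1/8)*66 = 33/4 ≈ 8.2500)
Y(O) = 33*O**2/4
-236 + Y(-13)*100 = -236 + ((33/4)*(-13)**2)*100 = -236 + ((33/4)*169)*100 = -236 + (5577/4)*100 = -236 + 139425 = 139189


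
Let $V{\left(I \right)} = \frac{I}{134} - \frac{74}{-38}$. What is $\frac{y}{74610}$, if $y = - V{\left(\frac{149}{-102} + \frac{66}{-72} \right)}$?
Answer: $- \frac{1002217}{38751240240} \approx -2.5863 \cdot 10^{-5}$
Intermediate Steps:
$V{\left(I \right)} = \frac{37}{19} + \frac{I}{134}$ ($V{\left(I \right)} = I \frac{1}{134} - - \frac{37}{19} = \frac{I}{134} + \frac{37}{19} = \frac{37}{19} + \frac{I}{134}$)
$y = - \frac{1002217}{519384}$ ($y = - (\frac{37}{19} + \frac{\frac{149}{-102} + \frac{66}{-72}}{134}) = - (\frac{37}{19} + \frac{149 \left(- \frac{1}{102}\right) + 66 \left(- \frac{1}{72}\right)}{134}) = - (\frac{37}{19} + \frac{- \frac{149}{102} - \frac{11}{12}}{134}) = - (\frac{37}{19} + \frac{1}{134} \left(- \frac{485}{204}\right)) = - (\frac{37}{19} - \frac{485}{27336}) = \left(-1\right) \frac{1002217}{519384} = - \frac{1002217}{519384} \approx -1.9296$)
$\frac{y}{74610} = - \frac{1002217}{519384 \cdot 74610} = \left(- \frac{1002217}{519384}\right) \frac{1}{74610} = - \frac{1002217}{38751240240}$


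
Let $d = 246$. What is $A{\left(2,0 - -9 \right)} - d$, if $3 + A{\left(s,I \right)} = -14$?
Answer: $-263$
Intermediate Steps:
$A{\left(s,I \right)} = -17$ ($A{\left(s,I \right)} = -3 - 14 = -17$)
$A{\left(2,0 - -9 \right)} - d = -17 - 246 = -263$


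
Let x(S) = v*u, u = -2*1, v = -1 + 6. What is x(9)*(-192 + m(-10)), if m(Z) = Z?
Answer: 2020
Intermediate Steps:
v = 5
u = -2
x(S) = -10 (x(S) = 5*(-2) = -10)
x(9)*(-192 + m(-10)) = -10*(-192 - 10) = -10*(-202) = 2020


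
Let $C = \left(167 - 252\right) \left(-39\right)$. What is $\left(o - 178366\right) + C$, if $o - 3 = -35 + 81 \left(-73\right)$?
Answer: $-180996$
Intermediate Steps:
$o = -5945$ ($o = 3 + \left(-35 + 81 \left(-73\right)\right) = 3 - 5948 = -5945$)
$C = 3315$ ($C = \left(-85\right) \left(-39\right) = 3315$)
$\left(o - 178366\right) + C = \left(-5945 - 178366\right) + 3315 = -184311 + 3315 = -180996$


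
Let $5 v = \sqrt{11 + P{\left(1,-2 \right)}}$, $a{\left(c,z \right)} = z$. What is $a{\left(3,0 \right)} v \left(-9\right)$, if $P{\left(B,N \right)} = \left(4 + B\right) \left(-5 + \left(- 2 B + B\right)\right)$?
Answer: $0$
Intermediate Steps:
$P{\left(B,N \right)} = \left(-5 - B\right) \left(4 + B\right)$ ($P{\left(B,N \right)} = \left(4 + B\right) \left(-5 - B\right) = \left(-5 - B\right) \left(4 + B\right)$)
$v = \frac{i \sqrt{19}}{5}$ ($v = \frac{\sqrt{11 - 30}}{5} = \frac{\sqrt{-19}}{5} = \frac{i \sqrt{19}}{5} \approx 0.87178 i$)
$a{\left(3,0 \right)} v \left(-9\right) = 0 \frac{i \sqrt{19}}{5} \left(-9\right) = 0 \left(-9\right) = 0$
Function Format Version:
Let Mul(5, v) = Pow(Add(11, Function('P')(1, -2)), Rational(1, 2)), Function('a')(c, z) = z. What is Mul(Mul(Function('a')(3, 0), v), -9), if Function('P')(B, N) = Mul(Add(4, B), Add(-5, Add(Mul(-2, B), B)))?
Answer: 0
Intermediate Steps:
Function('P')(B, N) = Mul(Add(-5, Mul(-1, B)), Add(4, B)) (Function('P')(B, N) = Mul(Add(4, B), Add(-5, Mul(-1, B))) = Mul(Add(-5, Mul(-1, B)), Add(4, B)))
v = Mul(Rational(1, 5), I, Pow(19, Rational(1, 2))) (v = Mul(Rational(1, 5), Pow(Add(11, Add(-20, Mul(-1, Pow(1, 2)), Mul(-9, 1))), Rational(1, 2))) = Mul(Rational(1, 5), Pow(Add(11, Add(-20, Mul(-1, 1), -9)), Rational(1, 2))) = Mul(Rational(1, 5), Pow(Add(11, Add(-20, -1, -9)), Rational(1, 2))) = Mul(Rational(1, 5), Pow(Add(11, -30), Rational(1, 2))) = Mul(Rational(1, 5), Pow(-19, Rational(1, 2))) = Mul(Rational(1, 5), Mul(I, Pow(19, Rational(1, 2)))) = Mul(Rational(1, 5), I, Pow(19, Rational(1, 2))) ≈ Mul(0.87178, I))
Mul(Mul(Function('a')(3, 0), v), -9) = Mul(Mul(0, Mul(Rational(1, 5), I, Pow(19, Rational(1, 2)))), -9) = Mul(0, -9) = 0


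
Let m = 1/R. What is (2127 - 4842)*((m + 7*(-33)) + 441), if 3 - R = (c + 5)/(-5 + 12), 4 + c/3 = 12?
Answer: -4542195/8 ≈ -5.6777e+5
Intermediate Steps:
c = 24 (c = -12 + 3*12 = -12 + 36 = 24)
R = -8/7 (R = 3 - (24 + 5)/(-5 + 12) = 3 - 29/7 = -8/7 ≈ -1.1429)
m = -7/8 (m = 1/(-8/7) = -7/8 ≈ -0.87500)
(2127 - 4842)*((m + 7*(-33)) + 441) = (2127 - 4842)*((-7/8 + 7*(-33)) + 441) = -2715*((-7/8 - 231) + 441) = -2715*(-1855/8 + 441) = -2715*1673/8 = -4542195/8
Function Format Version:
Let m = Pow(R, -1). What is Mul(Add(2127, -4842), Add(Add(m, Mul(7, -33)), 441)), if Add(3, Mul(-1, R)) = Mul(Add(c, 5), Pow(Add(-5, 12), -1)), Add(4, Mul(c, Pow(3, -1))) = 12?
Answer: Rational(-4542195, 8) ≈ -5.6777e+5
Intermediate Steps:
c = 24 (c = Add(-12, Mul(3, 12)) = Add(-12, 36) = 24)
R = Rational(-8, 7) (R = Add(3, Mul(-1, Mul(Add(24, 5), Pow(Add(-5, 12), -1)))) = Add(3, Mul(-1, Mul(29, Pow(7, -1)))) = Add(3, Mul(-1, Mul(29, Rational(1, 7)))) = Add(3, Mul(-1, Rational(29, 7))) = Add(3, Rational(-29, 7)) = Rational(-8, 7) ≈ -1.1429)
m = Rational(-7, 8) (m = Pow(Rational(-8, 7), -1) = Rational(-7, 8) ≈ -0.87500)
Mul(Add(2127, -4842), Add(Add(m, Mul(7, -33)), 441)) = Mul(Add(2127, -4842), Add(Add(Rational(-7, 8), Mul(7, -33)), 441)) = Mul(-2715, Add(Add(Rational(-7, 8), -231), 441)) = Mul(-2715, Add(Rational(-1855, 8), 441)) = Mul(-2715, Rational(1673, 8)) = Rational(-4542195, 8)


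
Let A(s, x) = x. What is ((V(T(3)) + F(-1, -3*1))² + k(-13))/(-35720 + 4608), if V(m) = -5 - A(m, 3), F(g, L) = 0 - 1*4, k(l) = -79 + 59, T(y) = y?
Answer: -31/7778 ≈ -0.0039856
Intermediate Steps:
k(l) = -20
F(g, L) = -4 (F(g, L) = 0 - 4 = -4)
V(m) = -8 (V(m) = -5 - 1*3 = -5 - 3 = -8)
((V(T(3)) + F(-1, -3*1))² + k(-13))/(-35720 + 4608) = ((-8 - 4)² - 20)/(-35720 + 4608) = ((-12)² - 20)/(-31112) = (144 - 20)*(-1/31112) = 124*(-1/31112) = -31/7778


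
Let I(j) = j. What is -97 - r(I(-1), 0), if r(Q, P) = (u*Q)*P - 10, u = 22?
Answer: -87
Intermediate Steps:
r(Q, P) = -10 + 22*P*Q (r(Q, P) = (22*Q)*P - 10 = 22*P*Q - 10 = -10 + 22*P*Q)
-97 - r(I(-1), 0) = -97 - (-10 + 22*0*(-1)) = -97 - (-10 + 0) = -97 - 1*(-10) = -97 + 10 = -87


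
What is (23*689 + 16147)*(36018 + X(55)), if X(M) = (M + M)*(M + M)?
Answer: 1539487292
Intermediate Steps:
X(M) = 4*M**2 (X(M) = (2*M)*(2*M) = 4*M**2)
(23*689 + 16147)*(36018 + X(55)) = (23*689 + 16147)*(36018 + 4*55**2) = (15847 + 16147)*(36018 + 4*3025) = 31994*(36018 + 12100) = 31994*48118 = 1539487292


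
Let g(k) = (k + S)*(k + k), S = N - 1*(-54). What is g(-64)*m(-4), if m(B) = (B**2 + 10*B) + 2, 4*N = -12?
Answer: -36608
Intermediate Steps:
N = -3 (N = (1/4)*(-12) = -3)
m(B) = 2 + B**2 + 10*B
S = 51 (S = -3 - 1*(-54) = -3 + 54 = 51)
g(k) = 2*k*(51 + k) (g(k) = (k + 51)*(k + k) = (51 + k)*(2*k) = 2*k*(51 + k))
g(-64)*m(-4) = (2*(-64)*(51 - 64))*(2 + (-4)**2 + 10*(-4)) = (2*(-64)*(-13))*(2 + 16 - 40) = 1664*(-22) = -36608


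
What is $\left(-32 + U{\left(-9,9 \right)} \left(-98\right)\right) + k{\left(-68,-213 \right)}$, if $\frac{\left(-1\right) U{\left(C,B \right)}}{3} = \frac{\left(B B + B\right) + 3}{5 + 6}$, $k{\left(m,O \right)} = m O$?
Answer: $\frac{186314}{11} \approx 16938.0$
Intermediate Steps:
$k{\left(m,O \right)} = O m$
$U{\left(C,B \right)} = - \frac{9}{11} - \frac{3 B}{11} - \frac{3 B^{2}}{11}$ ($U{\left(C,B \right)} = - 3 \frac{\left(B B + B\right) + 3}{5 + 6} = - 3 \frac{\left(B^{2} + B\right) + 3}{11} = - 3 \left(\left(B + B^{2}\right) + 3\right) \frac{1}{11} = - 3 \left(3 + B + B^{2}\right) \frac{1}{11} = - 3 \left(\frac{3}{11} + \frac{B}{11} + \frac{B^{2}}{11}\right) = - \frac{9}{11} - \frac{3 B}{11} - \frac{3 B^{2}}{11}$)
$\left(-32 + U{\left(-9,9 \right)} \left(-98\right)\right) + k{\left(-68,-213 \right)} = \left(-32 + \left(- \frac{9}{11} - \frac{27}{11} - \frac{3 \cdot 9^{2}}{11}\right) \left(-98\right)\right) - -14484 = \left(-32 + \left(- \frac{9}{11} - \frac{27}{11} - \frac{243}{11}\right) \left(-98\right)\right) + 14484 = \left(-32 - - \frac{27342}{11}\right) + 14484 = \left(-32 + \frac{27342}{11}\right) + 14484 = \frac{26990}{11} + 14484 = \frac{186314}{11}$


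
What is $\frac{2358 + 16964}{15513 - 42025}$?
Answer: $- \frac{9661}{13256} \approx -0.7288$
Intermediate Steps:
$\frac{2358 + 16964}{15513 - 42025} = \frac{19322}{-26512} = 19322 \left(- \frac{1}{26512}\right) = - \frac{9661}{13256}$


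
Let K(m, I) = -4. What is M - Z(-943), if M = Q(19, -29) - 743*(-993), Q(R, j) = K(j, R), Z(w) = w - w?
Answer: 737795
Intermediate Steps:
Z(w) = 0
Q(R, j) = -4
M = 737795 (M = -4 - 743*(-993) = -4 + 737799 = 737795)
M - Z(-943) = 737795 - 1*0 = 737795 + 0 = 737795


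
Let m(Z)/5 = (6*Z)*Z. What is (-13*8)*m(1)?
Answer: -3120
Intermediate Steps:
m(Z) = 30*Z² (m(Z) = 5*((6*Z)*Z) = 5*(6*Z²) = 30*Z²)
(-13*8)*m(1) = (-13*8)*(30*1²) = -3120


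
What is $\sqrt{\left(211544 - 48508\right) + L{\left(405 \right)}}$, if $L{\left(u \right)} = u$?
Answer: $\sqrt{163441} \approx 404.28$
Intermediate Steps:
$\sqrt{\left(211544 - 48508\right) + L{\left(405 \right)}} = \sqrt{\left(211544 - 48508\right) + 405} = \sqrt{163036 + 405} = \sqrt{163441}$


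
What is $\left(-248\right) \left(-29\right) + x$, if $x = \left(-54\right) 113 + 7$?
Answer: $1097$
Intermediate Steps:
$x = -6095$ ($x = -6102 + 7 = -6095$)
$\left(-248\right) \left(-29\right) + x = \left(-248\right) \left(-29\right) - 6095 = 7192 - 6095 = 1097$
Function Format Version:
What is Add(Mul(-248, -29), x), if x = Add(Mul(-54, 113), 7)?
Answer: 1097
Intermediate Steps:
x = -6095 (x = Add(-6102, 7) = -6095)
Add(Mul(-248, -29), x) = Add(Mul(-248, -29), -6095) = Add(7192, -6095) = 1097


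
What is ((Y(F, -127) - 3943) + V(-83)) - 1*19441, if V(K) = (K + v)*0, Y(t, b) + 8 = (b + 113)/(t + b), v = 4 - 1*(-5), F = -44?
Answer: -4000018/171 ≈ -23392.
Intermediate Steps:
v = 9 (v = 4 + 5 = 9)
Y(t, b) = -8 + (113 + b)/(b + t) (Y(t, b) = -8 + (b + 113)/(t + b) = -8 + (113 + b)/(b + t))
V(K) = 0 (V(K) = (K + 9)*0 = (9 + K)*0 = 0)
((Y(F, -127) - 3943) + V(-83)) - 1*19441 = (((113 - 8*(-44) - 7*(-127))/(-127 - 44) - 3943) + 0) - 1*19441 = (((113 + 352 + 889)/(-171) - 3943) + 0) - 19441 = ((-1/171*1354 - 3943) + 0) - 19441 = ((-1354/171 - 3943) + 0) - 19441 = (-675607/171 + 0) - 19441 = -675607/171 - 19441 = -4000018/171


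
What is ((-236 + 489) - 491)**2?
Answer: 56644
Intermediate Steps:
((-236 + 489) - 491)**2 = (253 - 491)**2 = (-238)**2 = 56644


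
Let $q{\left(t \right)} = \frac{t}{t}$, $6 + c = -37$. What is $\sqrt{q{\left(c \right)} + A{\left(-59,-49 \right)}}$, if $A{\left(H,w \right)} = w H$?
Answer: $2 \sqrt{723} \approx 53.777$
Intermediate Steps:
$c = -43$ ($c = -6 - 37 = -43$)
$q{\left(t \right)} = 1$
$A{\left(H,w \right)} = H w$
$\sqrt{q{\left(c \right)} + A{\left(-59,-49 \right)}} = \sqrt{1 - -2891} = \sqrt{1 + 2891} = \sqrt{2892} = 2 \sqrt{723}$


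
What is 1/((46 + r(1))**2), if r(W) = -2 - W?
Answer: 1/1849 ≈ 0.00054083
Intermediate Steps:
1/((46 + r(1))**2) = 1/((46 + (-2 - 1*1))**2) = 1/((46 + (-2 - 1))**2) = 1/((46 - 3)**2) = 1/(43**2) = 1/1849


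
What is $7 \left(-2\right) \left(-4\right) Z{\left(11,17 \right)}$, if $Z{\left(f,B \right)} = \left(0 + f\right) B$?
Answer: $10472$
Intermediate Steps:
$Z{\left(f,B \right)} = B f$ ($Z{\left(f,B \right)} = f B = B f$)
$7 \left(-2\right) \left(-4\right) Z{\left(11,17 \right)} = 7 \left(-2\right) \left(-4\right) 17 \cdot 11 = \left(-14\right) \left(-4\right) 187 = 56 \cdot 187 = 10472$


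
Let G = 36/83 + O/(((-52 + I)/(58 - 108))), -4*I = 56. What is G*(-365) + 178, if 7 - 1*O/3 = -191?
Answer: -13631116/83 ≈ -1.6423e+5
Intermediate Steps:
I = -14 (I = -¼*56 = -14)
O = 594 (O = 21 - 3*(-191) = 21 + 573 = 594)
G = 37386/83 (G = 36/83 + 594/(((-52 - 14)/(58 - 108))) = 36*(1/83) + 594/((-66/(-50))) = 36/83 + 594/((-66*(-1/50))) = 36/83 + 594/(33/25) = 36/83 + 594*(25/33) = 36/83 + 450 = 37386/83 ≈ 450.43)
G*(-365) + 178 = (37386/83)*(-365) + 178 = -13645890/83 + 178 = -13631116/83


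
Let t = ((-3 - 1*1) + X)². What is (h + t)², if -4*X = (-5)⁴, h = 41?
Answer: 169362702369/256 ≈ 6.6157e+8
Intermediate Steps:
X = -625/4 (X = -¼*(-5)⁴ = -¼*625 = -625/4 ≈ -156.25)
t = 410881/16 (t = ((-3 - 1*1) - 625/4)² = ((-3 - 1) - 625/4)² = (-4 - 625/4)² = (-641/4)² = 410881/16 ≈ 25680.)
(h + t)² = (41 + 410881/16)² = (411537/16)² = 169362702369/256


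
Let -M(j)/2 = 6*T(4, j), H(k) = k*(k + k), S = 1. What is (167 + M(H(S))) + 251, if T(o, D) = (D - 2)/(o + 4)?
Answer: 418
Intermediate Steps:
T(o, D) = (-2 + D)/(4 + o)
H(k) = 2*k² (H(k) = k*(2*k) = 2*k²)
M(j) = 3 - 3*j/2 (M(j) = -12*(-2 + j)/(4 + 4) = -12*(-2 + j)/8 = -12*(-¼ + j/8) = -2*(-3/2 + 3*j/4) = 3 - 3*j/2)
(167 + M(H(S))) + 251 = (167 + (3 - 3*1²)) + 251 = (167 + (3 - 3)) + 251 = (167 + 0) + 251 = 167 + 251 = 418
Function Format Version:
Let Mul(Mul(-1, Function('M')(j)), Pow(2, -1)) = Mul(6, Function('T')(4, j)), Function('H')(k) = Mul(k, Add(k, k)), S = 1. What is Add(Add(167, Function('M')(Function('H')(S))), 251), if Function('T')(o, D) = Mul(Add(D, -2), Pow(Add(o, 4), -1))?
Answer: 418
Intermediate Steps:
Function('T')(o, D) = Mul(Pow(Add(4, o), -1), Add(-2, D)) (Function('T')(o, D) = Mul(Add(-2, D), Pow(Add(4, o), -1)) = Mul(Pow(Add(4, o), -1), Add(-2, D)))
Function('H')(k) = Mul(2, Pow(k, 2)) (Function('H')(k) = Mul(k, Mul(2, k)) = Mul(2, Pow(k, 2)))
Function('M')(j) = Add(3, Mul(Rational(-3, 2), j)) (Function('M')(j) = Mul(-2, Mul(6, Mul(Pow(Add(4, 4), -1), Add(-2, j)))) = Mul(-2, Mul(6, Mul(Pow(8, -1), Add(-2, j)))) = Mul(-2, Mul(6, Mul(Rational(1, 8), Add(-2, j)))) = Mul(-2, Mul(6, Add(Rational(-1, 4), Mul(Rational(1, 8), j)))) = Mul(-2, Add(Rational(-3, 2), Mul(Rational(3, 4), j))) = Add(3, Mul(Rational(-3, 2), j)))
Add(Add(167, Function('M')(Function('H')(S))), 251) = Add(Add(167, Add(3, Mul(Rational(-3, 2), Mul(2, Pow(1, 2))))), 251) = Add(Add(167, Add(3, Mul(Rational(-3, 2), Mul(2, 1)))), 251) = Add(Add(167, Add(3, Mul(Rational(-3, 2), 2))), 251) = Add(Add(167, Add(3, -3)), 251) = Add(Add(167, 0), 251) = Add(167, 251) = 418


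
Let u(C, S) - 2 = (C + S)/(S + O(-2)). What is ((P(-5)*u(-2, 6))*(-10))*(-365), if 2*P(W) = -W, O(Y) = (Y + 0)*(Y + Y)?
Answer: 146000/7 ≈ 20857.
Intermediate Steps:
O(Y) = 2*Y² (O(Y) = Y*(2*Y) = 2*Y²)
P(W) = -W/2 (P(W) = (-W)/2 = -W/2)
u(C, S) = 2 + (C + S)/(8 + S) (u(C, S) = 2 + (C + S)/(S + 2*(-2)²) = 2 + (C + S)/(S + 2*4) = 2 + (C + S)/(S + 8) = 2 + (C + S)/(8 + S))
((P(-5)*u(-2, 6))*(-10))*(-365) = (((-½*(-5))*((16 - 2 + 3*6)/(8 + 6)))*(-10))*(-365) = ((5*((16 - 2 + 18)/14)/2)*(-10))*(-365) = ((5*((1/14)*32)/2)*(-10))*(-365) = (((5/2)*(16/7))*(-10))*(-365) = ((40/7)*(-10))*(-365) = -400/7*(-365) = 146000/7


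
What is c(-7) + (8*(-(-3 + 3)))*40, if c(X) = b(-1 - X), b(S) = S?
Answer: 6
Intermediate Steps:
c(X) = -1 - X
c(-7) + (8*(-(-3 + 3)))*40 = (-1 - 1*(-7)) + (8*(-(-3 + 3)))*40 = (-1 + 7) + (8*(-1*0))*40 = 6 + (8*0)*40 = 6 + 0*40 = 6 + 0 = 6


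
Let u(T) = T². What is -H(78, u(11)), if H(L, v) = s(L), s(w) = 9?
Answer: -9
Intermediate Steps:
H(L, v) = 9
-H(78, u(11)) = -1*9 = -9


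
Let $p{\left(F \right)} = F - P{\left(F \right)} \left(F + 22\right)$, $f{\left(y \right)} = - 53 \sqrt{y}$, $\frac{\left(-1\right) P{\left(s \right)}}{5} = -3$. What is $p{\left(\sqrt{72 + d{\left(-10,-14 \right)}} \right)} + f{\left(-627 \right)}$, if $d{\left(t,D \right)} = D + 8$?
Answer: $-330 - 14 \sqrt{66} - 53 i \sqrt{627} \approx -443.74 - 1327.1 i$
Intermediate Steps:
$P{\left(s \right)} = 15$ ($P{\left(s \right)} = \left(-5\right) \left(-3\right) = 15$)
$d{\left(t,D \right)} = 8 + D$
$p{\left(F \right)} = -330 - 14 F$ ($p{\left(F \right)} = F - 15 \left(F + 22\right) = F - 15 \left(22 + F\right) = F - \left(330 + 15 F\right) = -330 - 14 F$)
$p{\left(\sqrt{72 + d{\left(-10,-14 \right)}} \right)} + f{\left(-627 \right)} = \left(-330 - 14 \sqrt{72 + \left(8 - 14\right)}\right) - 53 \sqrt{-627} = \left(-330 - 14 \sqrt{72 - 6}\right) - 53 i \sqrt{627} = \left(-330 - 14 \sqrt{66}\right) - 53 i \sqrt{627} = -330 - 14 \sqrt{66} - 53 i \sqrt{627}$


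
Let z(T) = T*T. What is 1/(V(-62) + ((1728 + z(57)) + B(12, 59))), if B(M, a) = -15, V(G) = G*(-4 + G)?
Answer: 1/9054 ≈ 0.00011045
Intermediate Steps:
z(T) = T²
1/(V(-62) + ((1728 + z(57)) + B(12, 59))) = 1/(-62*(-4 - 62) + ((1728 + 57²) - 15)) = 1/(-62*(-66) + ((1728 + 3249) - 15)) = 1/(4092 + (4977 - 15)) = 1/(4092 + 4962) = 1/9054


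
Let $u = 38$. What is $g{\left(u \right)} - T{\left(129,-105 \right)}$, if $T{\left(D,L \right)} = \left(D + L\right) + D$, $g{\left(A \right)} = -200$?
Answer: $-353$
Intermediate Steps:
$T{\left(D,L \right)} = L + 2 D$
$g{\left(u \right)} - T{\left(129,-105 \right)} = -200 - \left(-105 + 2 \cdot 129\right) = -200 - \left(-105 + 258\right) = -200 - 153 = -353$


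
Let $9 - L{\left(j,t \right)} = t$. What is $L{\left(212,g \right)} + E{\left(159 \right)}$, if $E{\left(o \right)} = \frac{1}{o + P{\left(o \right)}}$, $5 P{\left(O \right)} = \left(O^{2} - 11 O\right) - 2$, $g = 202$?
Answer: $- \frac{938944}{4865} \approx -193.0$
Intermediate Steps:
$L{\left(j,t \right)} = 9 - t$
$P{\left(O \right)} = - \frac{2}{5} - \frac{11 O}{5} + \frac{O^{2}}{5}$ ($P{\left(O \right)} = \frac{\left(O^{2} - 11 O\right) - 2}{5} = \frac{-2 + O^{2} - 11 O}{5} = - \frac{2}{5} - \frac{11 O}{5} + \frac{O^{2}}{5}$)
$E{\left(o \right)} = \frac{1}{- \frac{2}{5} - \frac{6 o}{5} + \frac{o^{2}}{5}}$ ($E{\left(o \right)} = \frac{1}{o - \left(\frac{2}{5} - \frac{o^{2}}{5} + \frac{11 o}{5}\right)} = \frac{1}{- \frac{2}{5} - \frac{6 o}{5} + \frac{o^{2}}{5}}$)
$L{\left(212,g \right)} + E{\left(159 \right)} = \left(9 - 202\right) + \frac{5}{-2 + 159^{2} - 954} = \left(9 - 202\right) + \frac{5}{-2 + 25281 - 954} = -193 + \frac{5}{24325} = -193 + 5 \cdot \frac{1}{24325} = -193 + \frac{1}{4865} = - \frac{938944}{4865}$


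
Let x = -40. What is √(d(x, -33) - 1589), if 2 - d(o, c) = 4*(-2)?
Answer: I*√1579 ≈ 39.737*I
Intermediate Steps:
d(o, c) = 10 (d(o, c) = 2 - 4*(-2) = 2 - 1*(-8) = 2 + 8 = 10)
√(d(x, -33) - 1589) = √(10 - 1589) = √(-1579) = I*√1579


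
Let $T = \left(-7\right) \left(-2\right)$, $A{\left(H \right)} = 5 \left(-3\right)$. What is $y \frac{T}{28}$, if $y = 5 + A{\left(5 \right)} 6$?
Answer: $- \frac{85}{2} \approx -42.5$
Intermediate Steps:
$A{\left(H \right)} = -15$
$T = 14$
$y = -85$ ($y = 5 - 90 = -85$)
$y \frac{T}{28} = - 85 \cdot \frac{14}{28} = - 85 \cdot 14 \cdot \frac{1}{28} = \left(-85\right) \frac{1}{2} = - \frac{85}{2}$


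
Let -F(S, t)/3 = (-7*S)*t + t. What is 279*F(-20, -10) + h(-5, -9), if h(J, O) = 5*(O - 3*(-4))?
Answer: 1180185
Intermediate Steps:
F(S, t) = -3*t + 21*S*t (F(S, t) = -3*((-7*S)*t + t) = -3*(-7*S*t + t) = -3*(t - 7*S*t) = -3*t + 21*S*t)
h(J, O) = 60 + 5*O (h(J, O) = 5*(O + 12) = 5*(12 + O) = 60 + 5*O)
279*F(-20, -10) + h(-5, -9) = 279*(3*(-10)*(-1 + 7*(-20))) + (60 + 5*(-9)) = 279*(3*(-10)*(-1 - 140)) + (60 - 45) = 279*(3*(-10)*(-141)) + 15 = 279*4230 + 15 = 1180170 + 15 = 1180185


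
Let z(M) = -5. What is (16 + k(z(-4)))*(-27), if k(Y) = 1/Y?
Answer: -2133/5 ≈ -426.60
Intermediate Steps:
(16 + k(z(-4)))*(-27) = (16 + 1/(-5))*(-27) = (16 - ⅕)*(-27) = (79/5)*(-27) = -2133/5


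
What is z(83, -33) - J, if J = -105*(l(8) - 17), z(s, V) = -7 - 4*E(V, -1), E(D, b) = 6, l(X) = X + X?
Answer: -136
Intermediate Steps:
l(X) = 2*X
z(s, V) = -31 (z(s, V) = -7 - 4*6 = -7 - 24 = -31)
J = 105 (J = -105*(2*8 - 17) = -105*(16 - 17) = -105*(-1) = 105)
z(83, -33) - J = -31 - 1*105 = -31 - 105 = -136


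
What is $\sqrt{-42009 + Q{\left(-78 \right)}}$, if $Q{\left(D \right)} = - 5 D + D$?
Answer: $3 i \sqrt{4633} \approx 204.2 i$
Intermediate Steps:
$Q{\left(D \right)} = - 4 D$
$\sqrt{-42009 + Q{\left(-78 \right)}} = \sqrt{-42009 - -312} = \sqrt{-42009 + 312} = \sqrt{-41697} = 3 i \sqrt{4633}$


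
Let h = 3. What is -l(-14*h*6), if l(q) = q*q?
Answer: -63504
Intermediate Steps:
l(q) = q²
-l(-14*h*6) = -(-14*3*6)² = -(-42*6)² = -1*(-252)² = -1*63504 = -63504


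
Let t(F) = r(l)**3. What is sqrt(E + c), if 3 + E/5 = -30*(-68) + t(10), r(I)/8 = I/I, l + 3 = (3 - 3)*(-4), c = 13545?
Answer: sqrt(26290) ≈ 162.14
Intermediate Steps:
l = -3 (l = -3 + (3 - 3)*(-4) = -3 + 0*(-4) = -3 + 0 = -3)
r(I) = 8 (r(I) = 8*(I/I) = 8*1 = 8)
t(F) = 512 (t(F) = 8**3 = 512)
E = 12745 (E = -15 + 5*(-30*(-68) + 512) = -15 + 5*(2040 + 512) = -15 + 5*2552 = -15 + 12760 = 12745)
sqrt(E + c) = sqrt(12745 + 13545) = sqrt(26290)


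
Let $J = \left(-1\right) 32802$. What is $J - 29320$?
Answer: $-62122$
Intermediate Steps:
$J = -32802$
$J - 29320 = -32802 - 29320 = -62122$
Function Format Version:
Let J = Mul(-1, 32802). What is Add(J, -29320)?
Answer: -62122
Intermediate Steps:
J = -32802
Add(J, -29320) = Add(-32802, -29320) = -62122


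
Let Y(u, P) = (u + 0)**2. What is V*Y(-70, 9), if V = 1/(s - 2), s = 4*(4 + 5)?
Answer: 2450/17 ≈ 144.12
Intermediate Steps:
s = 36 (s = 4*9 = 36)
Y(u, P) = u**2
V = 1/34 (V = 1/(36 - 2) = 1/34 ≈ 0.029412)
V*Y(-70, 9) = (1/34)*(-70)**2 = (1/34)*4900 = 2450/17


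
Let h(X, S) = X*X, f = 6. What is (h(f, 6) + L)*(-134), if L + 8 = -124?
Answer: 12864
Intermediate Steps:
h(X, S) = X**2
L = -132 (L = -8 - 124 = -132)
(h(f, 6) + L)*(-134) = (6**2 - 132)*(-134) = (36 - 132)*(-134) = -96*(-134) = 12864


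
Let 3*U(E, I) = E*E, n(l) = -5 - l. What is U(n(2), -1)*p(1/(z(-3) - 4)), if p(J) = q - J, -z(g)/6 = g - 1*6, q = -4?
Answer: -3283/50 ≈ -65.660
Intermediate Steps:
z(g) = 36 - 6*g (z(g) = -6*(g - 1*6) = -6*(g - 6) = -6*(-6 + g) = 36 - 6*g)
p(J) = -4 - J
U(E, I) = E²/3 (U(E, I) = (E*E)/3 = E²/3)
U(n(2), -1)*p(1/(z(-3) - 4)) = ((-5 - 1*2)²/3)*(-4 - 1/((36 - 6*(-3)) - 4)) = ((-5 - 2)²/3)*(-4 - 1/((36 + 18) - 4)) = ((⅓)*(-7)²)*(-4 - 1/(54 - 4)) = ((⅓)*49)*(-4 - 1/50) = 49*(-4 - 1*1/50)/3 = 49*(-4 - 1/50)/3 = (49/3)*(-201/50) = -3283/50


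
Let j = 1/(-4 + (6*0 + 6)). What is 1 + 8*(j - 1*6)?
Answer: -43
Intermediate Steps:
j = ½ (j = 1/(-4 + (0 + 6)) = 1/(-4 + 6) = 1/2 = ½ ≈ 0.50000)
1 + 8*(j - 1*6) = 1 + 8*(½ - 1*6) = 1 + 8*(½ - 6) = 1 + 8*(-11/2) = 1 - 44 = -43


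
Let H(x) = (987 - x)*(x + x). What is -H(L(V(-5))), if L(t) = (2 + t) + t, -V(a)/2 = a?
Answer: -42460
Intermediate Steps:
V(a) = -2*a
L(t) = 2 + 2*t
H(x) = 2*x*(987 - x) (H(x) = (987 - x)*(2*x) = 2*x*(987 - x))
-H(L(V(-5))) = -2*(2 + 2*(-2*(-5)))*(987 - (2 + 2*(-2*(-5)))) = -2*(2 + 2*10)*(987 - (2 + 2*10)) = -2*(2 + 20)*(987 - (2 + 20)) = -2*22*(987 - 1*22) = -2*22*(987 - 22) = -2*22*965 = -1*42460 = -42460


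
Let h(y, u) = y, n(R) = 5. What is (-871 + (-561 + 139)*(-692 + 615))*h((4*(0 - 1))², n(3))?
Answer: 505968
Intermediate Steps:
(-871 + (-561 + 139)*(-692 + 615))*h((4*(0 - 1))², n(3)) = (-871 + (-561 + 139)*(-692 + 615))*(4*(0 - 1))² = (-871 - 422*(-77))*(4*(-1))² = (-871 + 32494)*(-4)² = 31623*16 = 505968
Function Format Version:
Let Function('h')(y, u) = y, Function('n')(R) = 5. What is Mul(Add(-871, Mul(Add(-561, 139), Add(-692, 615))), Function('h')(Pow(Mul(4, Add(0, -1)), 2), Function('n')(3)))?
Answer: 505968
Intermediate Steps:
Mul(Add(-871, Mul(Add(-561, 139), Add(-692, 615))), Function('h')(Pow(Mul(4, Add(0, -1)), 2), Function('n')(3))) = Mul(Add(-871, Mul(Add(-561, 139), Add(-692, 615))), Pow(Mul(4, Add(0, -1)), 2)) = Mul(Add(-871, Mul(-422, -77)), Pow(Mul(4, -1), 2)) = Mul(Add(-871, 32494), Pow(-4, 2)) = Mul(31623, 16) = 505968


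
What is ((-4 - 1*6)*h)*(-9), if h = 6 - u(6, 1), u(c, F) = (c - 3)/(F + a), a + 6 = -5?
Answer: 567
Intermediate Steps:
a = -11 (a = -6 - 5 = -11)
u(c, F) = (-3 + c)/(-11 + F) (u(c, F) = (c - 3)/(F - 11) = (-3 + c)/(-11 + F))
h = 63/10 (h = 6 - (-3 + 6)/(-11 + 1) = 6 - 3/(-10) = 6 - (-1)*3/10 = 6 - 1*(-3/10) = 6 + 3/10 = 63/10 ≈ 6.3000)
((-4 - 1*6)*h)*(-9) = ((-4 - 1*6)*(63/10))*(-9) = ((-4 - 6)*(63/10))*(-9) = -10*63/10*(-9) = -63*(-9) = 567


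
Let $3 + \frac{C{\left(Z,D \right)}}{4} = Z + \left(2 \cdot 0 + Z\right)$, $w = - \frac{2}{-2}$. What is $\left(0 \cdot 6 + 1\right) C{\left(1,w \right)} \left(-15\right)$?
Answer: $60$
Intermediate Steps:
$w = 1$ ($w = \left(-2\right) \left(- \frac{1}{2}\right) = 1$)
$C{\left(Z,D \right)} = -12 + 8 Z$ ($C{\left(Z,D \right)} = -12 + 4 \left(Z + \left(2 \cdot 0 + Z\right)\right) = -12 + 4 \left(Z + \left(0 + Z\right)\right) = -12 + 4 \left(Z + Z\right) = -12 + 4 \cdot 2 Z = -12 + 8 Z$)
$\left(0 \cdot 6 + 1\right) C{\left(1,w \right)} \left(-15\right) = \left(0 \cdot 6 + 1\right) \left(-12 + 8 \cdot 1\right) \left(-15\right) = \left(0 + 1\right) \left(-12 + 8\right) \left(-15\right) = 1 \left(-4\right) \left(-15\right) = \left(-4\right) \left(-15\right) = 60$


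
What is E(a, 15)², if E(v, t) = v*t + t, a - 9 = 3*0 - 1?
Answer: 18225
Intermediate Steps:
a = 8 (a = 9 + (3*0 - 1) = 9 + (0 - 1) = 9 - 1 = 8)
E(v, t) = t + t*v (E(v, t) = t*v + t = t + t*v)
E(a, 15)² = (15*(1 + 8))² = (15*9)² = 135² = 18225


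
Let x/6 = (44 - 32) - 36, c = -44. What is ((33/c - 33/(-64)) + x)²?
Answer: 85211361/4096 ≈ 20804.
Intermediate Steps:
x = -144 (x = 6*((44 - 32) - 36) = 6*(12 - 36) = 6*(-24) = -144)
((33/c - 33/(-64)) + x)² = ((33/(-44) - 33/(-64)) - 144)² = ((33*(-1/44) - 33*(-1/64)) - 144)² = ((-¾ + 33/64) - 144)² = (-15/64 - 144)² = (-9231/64)² = 85211361/4096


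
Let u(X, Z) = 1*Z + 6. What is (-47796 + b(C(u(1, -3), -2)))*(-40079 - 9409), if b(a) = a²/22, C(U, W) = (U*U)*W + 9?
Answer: 26016608664/11 ≈ 2.3651e+9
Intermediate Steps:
u(X, Z) = 6 + Z (u(X, Z) = Z + 6 = 6 + Z)
C(U, W) = 9 + W*U² (C(U, W) = U²*W + 9 = W*U² + 9 = 9 + W*U²)
b(a) = a²/22 (b(a) = a²*(1/22) = a²/22)
(-47796 + b(C(u(1, -3), -2)))*(-40079 - 9409) = (-47796 + (9 - 2*(6 - 3)²)²/22)*(-40079 - 9409) = (-47796 + (9 - 2*3²)²/22)*(-49488) = (-47796 + (9 - 2*9)²/22)*(-49488) = (-47796 + (9 - 18)²/22)*(-49488) = (-47796 + (1/22)*(-9)²)*(-49488) = (-47796 + (1/22)*81)*(-49488) = (-47796 + 81/22)*(-49488) = -1051431/22*(-49488) = 26016608664/11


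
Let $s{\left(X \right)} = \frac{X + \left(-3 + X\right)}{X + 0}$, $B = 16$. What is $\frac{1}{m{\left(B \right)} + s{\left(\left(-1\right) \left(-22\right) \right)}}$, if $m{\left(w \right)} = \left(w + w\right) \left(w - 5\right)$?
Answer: $\frac{22}{7785} \approx 0.0028259$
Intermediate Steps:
$m{\left(w \right)} = 2 w \left(-5 + w\right)$
$s{\left(X \right)} = \frac{-3 + 2 X}{X}$
$\frac{1}{m{\left(B \right)} + s{\left(\left(-1\right) \left(-22\right) \right)}} = \frac{1}{2 \cdot 16 \left(-5 + 16\right) + \left(2 - \frac{3}{\left(-1\right) \left(-22\right)}\right)} = \frac{1}{2 \cdot 16 \cdot 11 + \left(2 - \frac{3}{22}\right)} = \frac{1}{352 + \left(2 - \frac{3}{22}\right)} = \frac{1}{352 + \frac{41}{22}} = \frac{1}{\frac{7785}{22}} = \frac{22}{7785}$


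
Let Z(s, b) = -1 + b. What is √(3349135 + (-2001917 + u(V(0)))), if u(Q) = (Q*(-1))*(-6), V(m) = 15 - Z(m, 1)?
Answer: 2*√336827 ≈ 1160.7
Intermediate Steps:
V(m) = 15 (V(m) = 15 - (-1 + 1) = 15 - 1*0 = 15 + 0 = 15)
u(Q) = 6*Q (u(Q) = -Q*(-6) = 6*Q)
√(3349135 + (-2001917 + u(V(0)))) = √(3349135 + (-2001917 + 6*15)) = √(3349135 + (-2001917 + 90)) = √(3349135 - 2001827) = √1347308 = 2*√336827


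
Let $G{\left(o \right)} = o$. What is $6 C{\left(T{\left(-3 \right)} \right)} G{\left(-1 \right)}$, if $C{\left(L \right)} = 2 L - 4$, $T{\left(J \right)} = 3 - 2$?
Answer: $12$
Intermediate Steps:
$T{\left(J \right)} = 1$ ($T{\left(J \right)} = 3 - 2 = 1$)
$C{\left(L \right)} = -4 + 2 L$
$6 C{\left(T{\left(-3 \right)} \right)} G{\left(-1 \right)} = 6 \left(-4 + 2 \cdot 1\right) \left(-1\right) = 6 \left(-4 + 2\right) \left(-1\right) = 6 \left(-2\right) \left(-1\right) = \left(-12\right) \left(-1\right) = 12$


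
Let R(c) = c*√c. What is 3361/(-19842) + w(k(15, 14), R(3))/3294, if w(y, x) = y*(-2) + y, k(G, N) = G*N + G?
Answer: -143848/605181 ≈ -0.23769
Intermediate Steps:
k(G, N) = G + G*N
R(c) = c^(3/2)
w(y, x) = -y (w(y, x) = -2*y + y = -y)
3361/(-19842) + w(k(15, 14), R(3))/3294 = 3361/(-19842) - 15*(1 + 14)/3294 = 3361*(-1/19842) - 15*15*(1/3294) = -3361/19842 - 1*225*(1/3294) = -3361/19842 - 225*1/3294 = -3361/19842 - 25/366 = -143848/605181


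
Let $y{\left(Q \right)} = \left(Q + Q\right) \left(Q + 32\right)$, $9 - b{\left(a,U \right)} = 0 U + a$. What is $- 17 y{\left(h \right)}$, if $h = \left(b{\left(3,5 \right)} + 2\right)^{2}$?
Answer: $-208896$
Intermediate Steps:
$b{\left(a,U \right)} = 9 - a$ ($b{\left(a,U \right)} = 9 - \left(0 U + a\right) = 9 - \left(0 + a\right) = 9 - a$)
$h = 64$ ($h = \left(\left(9 - 3\right) + 2\right)^{2} = \left(6 + 2\right)^{2} = 8^{2} = 64$)
$y{\left(Q \right)} = 2 Q \left(32 + Q\right)$
$- 17 y{\left(h \right)} = - 17 \cdot 2 \cdot 64 \left(32 + 64\right) = - 17 \cdot 2 \cdot 64 \cdot 96 = \left(-17\right) 12288 = -208896$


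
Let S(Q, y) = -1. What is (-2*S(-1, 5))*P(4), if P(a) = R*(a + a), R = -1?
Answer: -16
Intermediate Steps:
P(a) = -2*a (P(a) = -(a + a) = -2*a)
(-2*S(-1, 5))*P(4) = (-2*(-1))*(-2*4) = 2*(-8) = -16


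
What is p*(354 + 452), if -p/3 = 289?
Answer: -698802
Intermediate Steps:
p = -867 (p = -3*289 = -867)
p*(354 + 452) = -867*(354 + 452) = -867*806 = -698802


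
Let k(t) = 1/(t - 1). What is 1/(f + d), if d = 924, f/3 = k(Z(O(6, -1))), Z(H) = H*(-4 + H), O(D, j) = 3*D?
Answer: 251/231927 ≈ 0.0010822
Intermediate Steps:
k(t) = 1/(-1 + t)
f = 3/251 (f = 3/(-1 + (3*6)*(-4 + 3*6)) = 3/(-1 + 18*(-4 + 18)) = 3/(-1 + 18*14) = 3/(-1 + 252) = 3/251 ≈ 0.011952)
1/(f + d) = 1/(3/251 + 924) = 1/(231927/251) = 251/231927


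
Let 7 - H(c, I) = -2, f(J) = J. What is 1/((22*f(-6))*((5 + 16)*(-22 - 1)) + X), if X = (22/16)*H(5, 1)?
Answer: 8/510147 ≈ 1.5682e-5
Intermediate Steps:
H(c, I) = 9 (H(c, I) = 7 - 1*(-2) = 7 + 2 = 9)
X = 99/8 (X = (22/16)*9 = (22*(1/16))*9 = (11/8)*9 = 99/8 ≈ 12.375)
1/((22*f(-6))*((5 + 16)*(-22 - 1)) + X) = 1/((22*(-6))*((5 + 16)*(-22 - 1)) + 99/8) = 1/(-2772*(-23) + 99/8) = 1/(-132*(-483) + 99/8) = 1/(63756 + 99/8) = 1/(510147/8) = 8/510147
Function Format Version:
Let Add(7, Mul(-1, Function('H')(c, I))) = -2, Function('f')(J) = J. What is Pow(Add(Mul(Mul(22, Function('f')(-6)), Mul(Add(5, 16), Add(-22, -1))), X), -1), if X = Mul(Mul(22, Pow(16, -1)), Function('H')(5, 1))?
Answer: Rational(8, 510147) ≈ 1.5682e-5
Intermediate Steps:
Function('H')(c, I) = 9 (Function('H')(c, I) = Add(7, Mul(-1, -2)) = Add(7, 2) = 9)
X = Rational(99, 8) (X = Mul(Mul(22, Pow(16, -1)), 9) = Mul(Mul(22, Rational(1, 16)), 9) = Mul(Rational(11, 8), 9) = Rational(99, 8) ≈ 12.375)
Pow(Add(Mul(Mul(22, Function('f')(-6)), Mul(Add(5, 16), Add(-22, -1))), X), -1) = Pow(Add(Mul(Mul(22, -6), Mul(Add(5, 16), Add(-22, -1))), Rational(99, 8)), -1) = Pow(Add(Mul(-132, Mul(21, -23)), Rational(99, 8)), -1) = Pow(Add(Mul(-132, -483), Rational(99, 8)), -1) = Pow(Add(63756, Rational(99, 8)), -1) = Pow(Rational(510147, 8), -1) = Rational(8, 510147)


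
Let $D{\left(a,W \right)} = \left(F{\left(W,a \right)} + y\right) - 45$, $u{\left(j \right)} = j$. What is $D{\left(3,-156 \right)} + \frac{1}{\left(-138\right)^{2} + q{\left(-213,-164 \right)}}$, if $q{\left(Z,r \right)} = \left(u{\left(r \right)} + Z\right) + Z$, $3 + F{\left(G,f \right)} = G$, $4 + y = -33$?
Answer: $- \frac{4447413}{18454} \approx -241.0$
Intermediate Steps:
$y = -37$ ($y = -4 - 33 = -37$)
$F{\left(G,f \right)} = -3 + G$
$D{\left(a,W \right)} = -85 + W$ ($D{\left(a,W \right)} = \left(\left(-3 + W\right) - 37\right) - 45 = \left(-40 + W\right) - 45 = -85 + W$)
$q{\left(Z,r \right)} = r + 2 Z$ ($q{\left(Z,r \right)} = \left(r + Z\right) + Z = \left(Z + r\right) + Z = r + 2 Z$)
$D{\left(3,-156 \right)} + \frac{1}{\left(-138\right)^{2} + q{\left(-213,-164 \right)}} = \left(-85 - 156\right) + \frac{1}{\left(-138\right)^{2} + \left(-164 + 2 \left(-213\right)\right)} = -241 + \frac{1}{19044 - 590} = -241 + \frac{1}{18454} = - \frac{4447413}{18454}$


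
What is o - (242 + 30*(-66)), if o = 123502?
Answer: 125240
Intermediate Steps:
o - (242 + 30*(-66)) = 123502 - (242 + 30*(-66)) = 123502 - (242 - 1980) = 123502 - 1*(-1738) = 123502 + 1738 = 125240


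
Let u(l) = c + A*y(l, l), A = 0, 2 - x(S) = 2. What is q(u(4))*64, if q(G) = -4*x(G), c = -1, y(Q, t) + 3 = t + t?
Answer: 0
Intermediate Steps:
x(S) = 0 (x(S) = 2 - 1*2 = 2 - 2 = 0)
y(Q, t) = -3 + 2*t (y(Q, t) = -3 + (t + t) = -3 + 2*t)
u(l) = -1 (u(l) = -1 + 0*(-3 + 2*l) = -1 + 0 = -1)
q(G) = 0 (q(G) = -4*0 = 0)
q(u(4))*64 = 0*64 = 0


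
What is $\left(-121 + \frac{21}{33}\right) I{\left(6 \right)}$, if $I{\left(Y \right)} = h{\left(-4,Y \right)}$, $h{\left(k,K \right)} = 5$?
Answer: $- \frac{6620}{11} \approx -601.82$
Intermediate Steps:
$I{\left(Y \right)} = 5$
$\left(-121 + \frac{21}{33}\right) I{\left(6 \right)} = \left(-121 + \frac{21}{33}\right) 5 = \left(-121 + 21 \cdot \frac{1}{33}\right) 5 = \left(-121 + \frac{7}{11}\right) 5 = \left(- \frac{1324}{11}\right) 5 = - \frac{6620}{11}$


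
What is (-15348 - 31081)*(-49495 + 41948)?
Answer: 350399663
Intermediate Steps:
(-15348 - 31081)*(-49495 + 41948) = -46429*(-7547) = 350399663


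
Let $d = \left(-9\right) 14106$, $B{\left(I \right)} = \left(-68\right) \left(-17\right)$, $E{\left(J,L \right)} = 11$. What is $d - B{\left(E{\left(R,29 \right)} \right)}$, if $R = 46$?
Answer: $-128110$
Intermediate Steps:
$B{\left(I \right)} = 1156$
$d = -126954$
$d - B{\left(E{\left(R,29 \right)} \right)} = -126954 - 1156 = -128110$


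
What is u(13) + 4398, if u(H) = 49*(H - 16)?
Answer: 4251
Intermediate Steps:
u(H) = -784 + 49*H (u(H) = 49*(-16 + H) = -784 + 49*H)
u(13) + 4398 = (-784 + 49*13) + 4398 = (-784 + 637) + 4398 = -147 + 4398 = 4251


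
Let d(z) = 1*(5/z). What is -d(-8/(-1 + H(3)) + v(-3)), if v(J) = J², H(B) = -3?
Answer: -5/11 ≈ -0.45455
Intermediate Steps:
d(z) = 5/z
-d(-8/(-1 + H(3)) + v(-3)) = -5/(-8/(-1 - 3) + (-3)²) = -5/(-8/(-4) + 9) = -5/(-8*(-¼) + 9) = -5/(2 + 9) = -5/11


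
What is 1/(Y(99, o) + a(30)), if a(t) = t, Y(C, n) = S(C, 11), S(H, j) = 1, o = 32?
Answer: 1/31 ≈ 0.032258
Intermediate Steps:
Y(C, n) = 1
1/(Y(99, o) + a(30)) = 1/(1 + 30) = 1/31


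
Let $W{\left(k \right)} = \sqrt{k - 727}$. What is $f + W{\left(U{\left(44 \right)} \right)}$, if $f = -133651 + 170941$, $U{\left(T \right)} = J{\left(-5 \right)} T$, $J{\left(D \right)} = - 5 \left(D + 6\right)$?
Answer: $37290 + i \sqrt{947} \approx 37290.0 + 30.773 i$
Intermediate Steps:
$J{\left(D \right)} = -30 - 5 D$ ($J{\left(D \right)} = - 5 \left(6 + D\right) = -30 - 5 D$)
$U{\left(T \right)} = - 5 T$ ($U{\left(T \right)} = \left(-30 - -25\right) T = \left(-30 + 25\right) T = - 5 T$)
$W{\left(k \right)} = \sqrt{-727 + k}$
$f = 37290$
$f + W{\left(U{\left(44 \right)} \right)} = 37290 + \sqrt{-727 - 220} = 37290 + \sqrt{-947} = 37290 + i \sqrt{947}$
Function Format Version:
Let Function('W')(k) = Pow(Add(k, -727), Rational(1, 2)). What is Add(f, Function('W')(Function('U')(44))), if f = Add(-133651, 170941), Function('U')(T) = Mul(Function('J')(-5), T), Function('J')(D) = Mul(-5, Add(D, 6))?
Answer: Add(37290, Mul(I, Pow(947, Rational(1, 2)))) ≈ Add(37290., Mul(30.773, I))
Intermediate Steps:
Function('J')(D) = Add(-30, Mul(-5, D)) (Function('J')(D) = Mul(-5, Add(6, D)) = Add(-30, Mul(-5, D)))
Function('U')(T) = Mul(-5, T) (Function('U')(T) = Mul(Add(-30, Mul(-5, -5)), T) = Mul(Add(-30, 25), T) = Mul(-5, T))
Function('W')(k) = Pow(Add(-727, k), Rational(1, 2))
f = 37290
Add(f, Function('W')(Function('U')(44))) = Add(37290, Pow(Add(-727, Mul(-5, 44)), Rational(1, 2))) = Add(37290, Pow(Add(-727, -220), Rational(1, 2))) = Add(37290, Pow(-947, Rational(1, 2))) = Add(37290, Mul(I, Pow(947, Rational(1, 2))))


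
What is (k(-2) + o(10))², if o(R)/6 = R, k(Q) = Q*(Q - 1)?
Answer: 4356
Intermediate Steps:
k(Q) = Q*(-1 + Q)
o(R) = 6*R
(k(-2) + o(10))² = (-2*(-1 - 2) + 6*10)² = (-2*(-3) + 60)² = (6 + 60)² = 66² = 4356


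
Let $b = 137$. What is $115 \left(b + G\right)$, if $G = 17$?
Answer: $17710$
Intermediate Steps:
$115 \left(b + G\right) = 115 \left(137 + 17\right) = 115 \cdot 154 = 17710$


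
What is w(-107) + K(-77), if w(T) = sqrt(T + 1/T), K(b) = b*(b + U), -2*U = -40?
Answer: 4389 + 5*I*sqrt(49006)/107 ≈ 4389.0 + 10.345*I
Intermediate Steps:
U = 20 (U = -1/2*(-40) = 20)
K(b) = b*(20 + b) (K(b) = b*(b + 20) = b*(20 + b))
w(-107) + K(-77) = sqrt(-107 + 1/(-107)) - 77*(20 - 77) = sqrt(-107 - 1/107) - 77*(-57) = sqrt(-11450/107) + 4389 = 5*I*sqrt(49006)/107 + 4389 = 4389 + 5*I*sqrt(49006)/107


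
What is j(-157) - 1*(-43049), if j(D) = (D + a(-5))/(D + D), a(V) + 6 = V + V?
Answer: 13517559/314 ≈ 43050.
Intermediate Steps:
a(V) = -6 + 2*V (a(V) = -6 + (V + V) = -6 + 2*V)
j(D) = (-16 + D)/(2*D) (j(D) = (D + (-6 + 2*(-5)))/(D + D) = (D + (-6 - 10))/((2*D)) = (D - 16)*(1/(2*D)) = (-16 + D)*(1/(2*D)) = (-16 + D)/(2*D))
j(-157) - 1*(-43049) = (1/2)*(-16 - 157)/(-157) - 1*(-43049) = (1/2)*(-1/157)*(-173) + 43049 = 173/314 + 43049 = 13517559/314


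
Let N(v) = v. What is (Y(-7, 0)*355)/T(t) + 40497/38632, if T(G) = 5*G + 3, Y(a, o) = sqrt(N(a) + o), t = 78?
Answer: 40497/38632 + 355*I*sqrt(7)/393 ≈ 1.0483 + 2.3899*I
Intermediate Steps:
Y(a, o) = sqrt(a + o)
T(G) = 3 + 5*G
(Y(-7, 0)*355)/T(t) + 40497/38632 = (sqrt(-7 + 0)*355)/(3 + 5*78) + 40497/38632 = (sqrt(-7)*355)/(3 + 390) + 40497*(1/38632) = ((I*sqrt(7))*355)/393 + 40497/38632 = (355*I*sqrt(7))*(1/393) + 40497/38632 = 355*I*sqrt(7)/393 + 40497/38632 = 40497/38632 + 355*I*sqrt(7)/393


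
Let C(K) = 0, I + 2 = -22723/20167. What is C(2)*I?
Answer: 0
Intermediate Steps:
I = -63057/20167 (I = -2 - 22723/20167 = -63057/20167 ≈ -3.1267)
C(2)*I = 0*(-63057/20167) = 0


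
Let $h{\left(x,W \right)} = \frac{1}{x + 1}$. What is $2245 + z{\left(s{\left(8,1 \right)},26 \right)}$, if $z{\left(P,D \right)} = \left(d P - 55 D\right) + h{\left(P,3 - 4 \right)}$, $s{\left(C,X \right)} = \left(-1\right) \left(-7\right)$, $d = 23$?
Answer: $\frac{7809}{8} \approx 976.13$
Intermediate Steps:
$s{\left(C,X \right)} = 7$
$h{\left(x,W \right)} = \frac{1}{1 + x}$
$z{\left(P,D \right)} = \frac{1}{1 + P} - 55 D + 23 P$ ($z{\left(P,D \right)} = \left(23 P - 55 D\right) + \frac{1}{1 + P} = \left(- 55 D + 23 P\right) + \frac{1}{1 + P} = \frac{1}{1 + P} - 55 D + 23 P$)
$2245 + z{\left(s{\left(8,1 \right)},26 \right)} = 2245 + \frac{1 + \left(1 + 7\right) \left(\left(-55\right) 26 + 23 \cdot 7\right)}{1 + 7} = 2245 + \frac{1 + 8 \left(-1430 + 161\right)}{8} = 2245 + \frac{1 + 8 \left(-1269\right)}{8} = 2245 + \frac{1 - 10152}{8} = 2245 + \frac{1}{8} \left(-10151\right) = 2245 - \frac{10151}{8} = \frac{7809}{8}$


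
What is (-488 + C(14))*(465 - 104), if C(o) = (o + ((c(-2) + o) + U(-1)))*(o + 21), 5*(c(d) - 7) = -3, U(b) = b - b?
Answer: 258476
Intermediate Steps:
U(b) = 0
c(d) = 32/5 (c(d) = 7 + (1/5)*(-3) = 7 - 3/5 = 32/5)
C(o) = (21 + o)*(32/5 + 2*o) (C(o) = (o + ((32/5 + o) + 0))*(o + 21) = (o + (32/5 + o))*(21 + o) = (32/5 + 2*o)*(21 + o) = (21 + o)*(32/5 + 2*o))
(-488 + C(14))*(465 - 104) = (-488 + (672/5 + 2*14**2 + (242/5)*14))*(465 - 104) = (-488 + (672/5 + 2*196 + 3388/5))*361 = (-488 + (672/5 + 392 + 3388/5))*361 = (-488 + 1204)*361 = 716*361 = 258476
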